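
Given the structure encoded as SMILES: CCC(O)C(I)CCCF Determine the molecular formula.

C7H14FIO

Walk through each heavy atom and fill implicit hydrogens from standard valence (C 4, N 3, O 2, S 2, halogen 1):
  atom 1: C, bond orders sum to 1 (valence 4) → 3 H
  atom 2: C, bond orders sum to 2 (valence 4) → 2 H
  atom 3: C, bond orders sum to 3 (valence 4) → 1 H
  atom 4: O, bond orders sum to 1 (valence 2) → 1 H
  atom 5: C, bond orders sum to 3 (valence 4) → 1 H
  atom 6: I (halogen, monovalent) → 0 H
  atom 7: C, bond orders sum to 2 (valence 4) → 2 H
  atom 8: C, bond orders sum to 2 (valence 4) → 2 H
  atom 9: C, bond orders sum to 2 (valence 4) → 2 H
  atom 10: F (halogen, monovalent) → 0 H
Totals → C:7, H:14, F:1, I:1, O:1.
In Hill order: C7H14FIO.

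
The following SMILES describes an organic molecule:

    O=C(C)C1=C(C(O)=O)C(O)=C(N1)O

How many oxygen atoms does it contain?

5

Scan the SMILES for O atoms (remember two-letter symbols like Cl and Br are single atoms).
Oxygen count: 5.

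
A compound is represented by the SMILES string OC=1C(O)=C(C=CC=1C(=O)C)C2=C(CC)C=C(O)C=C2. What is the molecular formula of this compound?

Walk through each heavy atom and fill implicit hydrogens from standard valence (C 4, N 3, O 2, S 2, halogen 1):
  atom 1: O, bond orders sum to 1 (valence 2) → 1 H
  atom 2: C, bond orders sum to 4 (valence 4) → 0 H
  atom 3: C, bond orders sum to 4 (valence 4) → 0 H
  atom 4: O, bond orders sum to 1 (valence 2) → 1 H
  atom 5: C, bond orders sum to 4 (valence 4) → 0 H
  atom 6: C, bond orders sum to 3 (valence 4) → 1 H
  atom 7: C, bond orders sum to 3 (valence 4) → 1 H
  atom 8: C, bond orders sum to 4 (valence 4) → 0 H
  atom 9: C, bond orders sum to 4 (valence 4) → 0 H
  atom 10: O, bond orders sum to 2 (valence 2) → 0 H
  atom 11: C, bond orders sum to 1 (valence 4) → 3 H
  atom 12: C, bond orders sum to 4 (valence 4) → 0 H
  atom 13: C, bond orders sum to 4 (valence 4) → 0 H
  atom 14: C, bond orders sum to 2 (valence 4) → 2 H
  atom 15: C, bond orders sum to 1 (valence 4) → 3 H
  atom 16: C, bond orders sum to 3 (valence 4) → 1 H
  atom 17: C, bond orders sum to 4 (valence 4) → 0 H
  atom 18: O, bond orders sum to 1 (valence 2) → 1 H
  atom 19: C, bond orders sum to 3 (valence 4) → 1 H
  atom 20: C, bond orders sum to 3 (valence 4) → 1 H
Totals → C:16, H:16, O:4.

C16H16O4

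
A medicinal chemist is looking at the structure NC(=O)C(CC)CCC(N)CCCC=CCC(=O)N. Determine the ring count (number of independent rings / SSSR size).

0

In SMILES, each pair of matching ring-closure digits denotes one ring-closing bond; the number of such bonds equals the number of independent rings.
Ring-closure bonds here: 0.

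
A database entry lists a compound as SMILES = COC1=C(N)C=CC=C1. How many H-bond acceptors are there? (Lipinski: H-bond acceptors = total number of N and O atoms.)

2

N atoms: 1; O atoms: 1.
Lipinski HBA = 1 + 1 = 2.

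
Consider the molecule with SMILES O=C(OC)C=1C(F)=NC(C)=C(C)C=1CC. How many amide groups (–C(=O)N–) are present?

Scan the SMILES for the amide motif — none present.
Groups that are present: 1 ester.

0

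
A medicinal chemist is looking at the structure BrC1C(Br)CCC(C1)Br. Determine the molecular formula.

C6H9Br3

Walk through each heavy atom and fill implicit hydrogens from standard valence (C 4, N 3, O 2, S 2, halogen 1):
  atom 1: Br (halogen, monovalent) → 0 H
  atom 2: C, bond orders sum to 3 (valence 4) → 1 H
  atom 3: C, bond orders sum to 3 (valence 4) → 1 H
  atom 4: Br (halogen, monovalent) → 0 H
  atom 5: C, bond orders sum to 2 (valence 4) → 2 H
  atom 6: C, bond orders sum to 2 (valence 4) → 2 H
  atom 7: C, bond orders sum to 3 (valence 4) → 1 H
  atom 8: C, bond orders sum to 2 (valence 4) → 2 H
  atom 9: Br (halogen, monovalent) → 0 H
Totals → C:6, H:9, Br:3.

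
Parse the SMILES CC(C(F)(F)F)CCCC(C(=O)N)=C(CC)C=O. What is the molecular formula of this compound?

Walk through each heavy atom and fill implicit hydrogens from standard valence (C 4, N 3, O 2, S 2, halogen 1):
  atom 1: C, bond orders sum to 1 (valence 4) → 3 H
  atom 2: C, bond orders sum to 3 (valence 4) → 1 H
  atom 3: C, bond orders sum to 4 (valence 4) → 0 H
  atom 4: F (halogen, monovalent) → 0 H
  atom 5: F (halogen, monovalent) → 0 H
  atom 6: F (halogen, monovalent) → 0 H
  atom 7: C, bond orders sum to 2 (valence 4) → 2 H
  atom 8: C, bond orders sum to 2 (valence 4) → 2 H
  atom 9: C, bond orders sum to 2 (valence 4) → 2 H
  atom 10: C, bond orders sum to 4 (valence 4) → 0 H
  atom 11: C, bond orders sum to 4 (valence 4) → 0 H
  atom 12: O, bond orders sum to 2 (valence 2) → 0 H
  atom 13: N, bond orders sum to 1 (valence 3) → 2 H
  atom 14: C, bond orders sum to 4 (valence 4) → 0 H
  atom 15: C, bond orders sum to 2 (valence 4) → 2 H
  atom 16: C, bond orders sum to 1 (valence 4) → 3 H
  atom 17: C, bond orders sum to 3 (valence 4) → 1 H
  atom 18: O, bond orders sum to 2 (valence 2) → 0 H
Totals → C:12, H:18, F:3, N:1, O:2.

C12H18F3NO2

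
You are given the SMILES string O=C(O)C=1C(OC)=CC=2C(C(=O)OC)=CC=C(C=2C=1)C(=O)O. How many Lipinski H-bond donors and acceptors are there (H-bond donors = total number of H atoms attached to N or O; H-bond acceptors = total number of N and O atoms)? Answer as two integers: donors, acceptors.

2, 7

Donors: find every N or O and count the H atoms it carries.
  atom 1 (O): bond orders sum to 2 → 0 H
  atom 3 (O): bond orders sum to 1 → 1 H
  atom 6 (O): bond orders sum to 2 → 0 H
  atom 12 (O): bond orders sum to 2 → 0 H
  atom 13 (O): bond orders sum to 2 → 0 H
  atom 21 (O): bond orders sum to 2 → 0 H
  atom 22 (O): bond orders sum to 1 → 1 H
Lipinski HBD = 2.
Acceptors: N atoms = 0, O atoms = 7 → HBA = 7.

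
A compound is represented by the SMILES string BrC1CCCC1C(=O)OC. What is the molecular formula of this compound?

Walk through each heavy atom and fill implicit hydrogens from standard valence (C 4, N 3, O 2, S 2, halogen 1):
  atom 1: Br (halogen, monovalent) → 0 H
  atom 2: C, bond orders sum to 3 (valence 4) → 1 H
  atom 3: C, bond orders sum to 2 (valence 4) → 2 H
  atom 4: C, bond orders sum to 2 (valence 4) → 2 H
  atom 5: C, bond orders sum to 2 (valence 4) → 2 H
  atom 6: C, bond orders sum to 3 (valence 4) → 1 H
  atom 7: C, bond orders sum to 4 (valence 4) → 0 H
  atom 8: O, bond orders sum to 2 (valence 2) → 0 H
  atom 9: O, bond orders sum to 2 (valence 2) → 0 H
  atom 10: C, bond orders sum to 1 (valence 4) → 3 H
Totals → C:7, H:11, Br:1, O:2.

C7H11BrO2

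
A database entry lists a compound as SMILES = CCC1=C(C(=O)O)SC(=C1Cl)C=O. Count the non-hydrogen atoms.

13

Every atom symbol written in the SMILES (organic subset) is one heavy atom; implicit H are not written.
Heavy atoms by element → C:8, Cl:1, O:3, S:1.
Total: 13.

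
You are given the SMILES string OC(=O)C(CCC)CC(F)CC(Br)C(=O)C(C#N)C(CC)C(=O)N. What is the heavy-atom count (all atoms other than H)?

24

Every atom symbol written in the SMILES (organic subset) is one heavy atom; implicit H are not written.
Heavy atoms by element → Br:1, C:16, F:1, N:2, O:4.
Total: 24.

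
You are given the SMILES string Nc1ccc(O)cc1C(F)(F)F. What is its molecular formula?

Walk through each heavy atom and fill implicit hydrogens from standard valence (C 4, N 3, O 2, S 2, halogen 1); for lowercase aromatic atoms, an aromatic c carries 1 H when it has two neighbours and 0 H with three, and aromatic n carries 0 H:
  atom 1: N, bond orders sum to 1 (valence 3) → 2 H
  atom 2: aromatic c, 3 neighbours → 0 H
  atom 3: aromatic c, 2 neighbours → 1 H
  atom 4: aromatic c, 2 neighbours → 1 H
  atom 5: aromatic c, 3 neighbours → 0 H
  atom 6: O, bond orders sum to 1 (valence 2) → 1 H
  atom 7: aromatic c, 2 neighbours → 1 H
  atom 8: aromatic c, 3 neighbours → 0 H
  atom 9: C, bond orders sum to 4 (valence 4) → 0 H
  atom 10: F (halogen, monovalent) → 0 H
  atom 11: F (halogen, monovalent) → 0 H
  atom 12: F (halogen, monovalent) → 0 H
Totals → C:7, H:6, F:3, N:1, O:1.

C7H6F3NO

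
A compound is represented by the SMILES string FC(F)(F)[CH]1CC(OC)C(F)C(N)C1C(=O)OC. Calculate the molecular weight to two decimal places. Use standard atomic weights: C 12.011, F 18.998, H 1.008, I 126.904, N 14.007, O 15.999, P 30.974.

273.23 g/mol

First, the molecular formula is C10H15F4NO3 (counting implicit H from valence).
  C: 10 × 12.011 = 120.110
  F: 4 × 18.998 = 75.992
  H: 15 × 1.008 = 15.120
  N: 1 × 14.007 = 14.007
  O: 3 × 15.999 = 47.997
Sum: 10×12.011 + 4×18.998 + 15×1.008 + 1×14.007 + 3×15.999 = 273.226 → 273.23 g/mol.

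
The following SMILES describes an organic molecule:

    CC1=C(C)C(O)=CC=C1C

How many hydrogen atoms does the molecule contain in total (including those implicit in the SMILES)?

Walk through each heavy atom and fill implicit hydrogens from standard valence (C 4, N 3, O 2, S 2, halogen 1):
  atom 1: C, bond orders sum to 1 (valence 4) → 3 H
  atom 2: C, bond orders sum to 4 (valence 4) → 0 H
  atom 3: C, bond orders sum to 4 (valence 4) → 0 H
  atom 4: C, bond orders sum to 1 (valence 4) → 3 H
  atom 5: C, bond orders sum to 4 (valence 4) → 0 H
  atom 6: O, bond orders sum to 1 (valence 2) → 1 H
  atom 7: C, bond orders sum to 3 (valence 4) → 1 H
  atom 8: C, bond orders sum to 3 (valence 4) → 1 H
  atom 9: C, bond orders sum to 4 (valence 4) → 0 H
  atom 10: C, bond orders sum to 1 (valence 4) → 3 H
Total hydrogens: 12.

12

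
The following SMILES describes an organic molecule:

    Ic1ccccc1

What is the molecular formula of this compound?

Walk through each heavy atom and fill implicit hydrogens from standard valence (C 4, N 3, O 2, S 2, halogen 1); for lowercase aromatic atoms, an aromatic c carries 1 H when it has two neighbours and 0 H with three, and aromatic n carries 0 H:
  atom 1: I (halogen, monovalent) → 0 H
  atom 2: aromatic c, 3 neighbours → 0 H
  atom 3: aromatic c, 2 neighbours → 1 H
  atom 4: aromatic c, 2 neighbours → 1 H
  atom 5: aromatic c, 2 neighbours → 1 H
  atom 6: aromatic c, 2 neighbours → 1 H
  atom 7: aromatic c, 2 neighbours → 1 H
Totals → C:6, H:5, I:1.

C6H5I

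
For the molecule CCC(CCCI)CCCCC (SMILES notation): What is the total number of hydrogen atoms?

Walk through each heavy atom and fill implicit hydrogens from standard valence (C 4, N 3, O 2, S 2, halogen 1):
  atom 1: C, bond orders sum to 1 (valence 4) → 3 H
  atom 2: C, bond orders sum to 2 (valence 4) → 2 H
  atom 3: C, bond orders sum to 3 (valence 4) → 1 H
  atom 4: C, bond orders sum to 2 (valence 4) → 2 H
  atom 5: C, bond orders sum to 2 (valence 4) → 2 H
  atom 6: C, bond orders sum to 2 (valence 4) → 2 H
  atom 7: I (halogen, monovalent) → 0 H
  atom 8: C, bond orders sum to 2 (valence 4) → 2 H
  atom 9: C, bond orders sum to 2 (valence 4) → 2 H
  atom 10: C, bond orders sum to 2 (valence 4) → 2 H
  atom 11: C, bond orders sum to 2 (valence 4) → 2 H
  atom 12: C, bond orders sum to 1 (valence 4) → 3 H
Total hydrogens: 23.

23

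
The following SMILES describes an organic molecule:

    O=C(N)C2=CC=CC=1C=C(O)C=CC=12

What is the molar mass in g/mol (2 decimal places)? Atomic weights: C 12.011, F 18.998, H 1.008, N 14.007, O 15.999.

First, the molecular formula is C11H9NO2 (counting implicit H from valence).
  C: 11 × 12.011 = 132.121
  H: 9 × 1.008 = 9.072
  N: 1 × 14.007 = 14.007
  O: 2 × 15.999 = 31.998
Sum: 11×12.011 + 9×1.008 + 1×14.007 + 2×15.999 = 187.198 → 187.20 g/mol.

187.20 g/mol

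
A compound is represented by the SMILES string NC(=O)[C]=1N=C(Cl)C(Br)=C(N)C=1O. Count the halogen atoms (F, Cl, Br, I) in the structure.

2

Halogen atoms appear at heavy-atom positions 7, 9 (1×Br, 1×Cl).
Other groups present: 1 amide, 1 hydroxyl, 1 primary amine.
Halogen count: 2.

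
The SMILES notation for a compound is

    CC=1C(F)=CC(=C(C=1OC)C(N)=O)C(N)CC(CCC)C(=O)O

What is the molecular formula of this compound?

Walk through each heavy atom and fill implicit hydrogens from standard valence (C 4, N 3, O 2, S 2, halogen 1):
  atom 1: C, bond orders sum to 1 (valence 4) → 3 H
  atom 2: C, bond orders sum to 4 (valence 4) → 0 H
  atom 3: C, bond orders sum to 4 (valence 4) → 0 H
  atom 4: F (halogen, monovalent) → 0 H
  atom 5: C, bond orders sum to 3 (valence 4) → 1 H
  atom 6: C, bond orders sum to 4 (valence 4) → 0 H
  atom 7: C, bond orders sum to 4 (valence 4) → 0 H
  atom 8: C, bond orders sum to 4 (valence 4) → 0 H
  atom 9: O, bond orders sum to 2 (valence 2) → 0 H
  atom 10: C, bond orders sum to 1 (valence 4) → 3 H
  atom 11: C, bond orders sum to 4 (valence 4) → 0 H
  atom 12: N, bond orders sum to 1 (valence 3) → 2 H
  atom 13: O, bond orders sum to 2 (valence 2) → 0 H
  atom 14: C, bond orders sum to 3 (valence 4) → 1 H
  atom 15: N, bond orders sum to 1 (valence 3) → 2 H
  atom 16: C, bond orders sum to 2 (valence 4) → 2 H
  atom 17: C, bond orders sum to 3 (valence 4) → 1 H
  atom 18: C, bond orders sum to 2 (valence 4) → 2 H
  atom 19: C, bond orders sum to 2 (valence 4) → 2 H
  atom 20: C, bond orders sum to 1 (valence 4) → 3 H
  atom 21: C, bond orders sum to 4 (valence 4) → 0 H
  atom 22: O, bond orders sum to 2 (valence 2) → 0 H
  atom 23: O, bond orders sum to 1 (valence 2) → 1 H
Totals → C:16, H:23, F:1, N:2, O:4.
In Hill order: C16H23FN2O4.

C16H23FN2O4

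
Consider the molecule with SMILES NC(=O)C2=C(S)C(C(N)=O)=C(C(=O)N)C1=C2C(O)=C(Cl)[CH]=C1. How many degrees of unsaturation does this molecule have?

10

Degree of unsaturation = (number of rings) + (number of π bonds).
Ring closures in the SMILES: 2.
π bonds: 8 double bonds (each 1 DoU) → 8 DoU from unsaturation.
Total DoU = 2 + 8 = 10.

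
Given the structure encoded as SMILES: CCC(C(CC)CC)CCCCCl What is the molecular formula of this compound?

Walk through each heavy atom and fill implicit hydrogens from standard valence (C 4, N 3, O 2, S 2, halogen 1):
  atom 1: C, bond orders sum to 1 (valence 4) → 3 H
  atom 2: C, bond orders sum to 2 (valence 4) → 2 H
  atom 3: C, bond orders sum to 3 (valence 4) → 1 H
  atom 4: C, bond orders sum to 3 (valence 4) → 1 H
  atom 5: C, bond orders sum to 2 (valence 4) → 2 H
  atom 6: C, bond orders sum to 1 (valence 4) → 3 H
  atom 7: C, bond orders sum to 2 (valence 4) → 2 H
  atom 8: C, bond orders sum to 1 (valence 4) → 3 H
  atom 9: C, bond orders sum to 2 (valence 4) → 2 H
  atom 10: C, bond orders sum to 2 (valence 4) → 2 H
  atom 11: C, bond orders sum to 2 (valence 4) → 2 H
  atom 12: C, bond orders sum to 2 (valence 4) → 2 H
  atom 13: Cl (halogen, monovalent) → 0 H
Totals → C:12, H:25, Cl:1.
In Hill order: C12H25Cl.

C12H25Cl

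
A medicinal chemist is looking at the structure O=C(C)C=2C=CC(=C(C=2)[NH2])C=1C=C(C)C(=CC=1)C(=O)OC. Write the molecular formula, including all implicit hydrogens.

C17H17NO3

Walk through each heavy atom and fill implicit hydrogens from standard valence (C 4, N 3, O 2, S 2, halogen 1):
  atom 1: O, bond orders sum to 2 (valence 2) → 0 H
  atom 2: C, bond orders sum to 4 (valence 4) → 0 H
  atom 3: C, bond orders sum to 1 (valence 4) → 3 H
  atom 4: C, bond orders sum to 4 (valence 4) → 0 H
  atom 5: C, bond orders sum to 3 (valence 4) → 1 H
  atom 6: C, bond orders sum to 3 (valence 4) → 1 H
  atom 7: C, bond orders sum to 4 (valence 4) → 0 H
  atom 8: C, bond orders sum to 4 (valence 4) → 0 H
  atom 9: C, bond orders sum to 3 (valence 4) → 1 H
  atom 10: N with explicit H count 2
  atom 11: C, bond orders sum to 4 (valence 4) → 0 H
  atom 12: C, bond orders sum to 3 (valence 4) → 1 H
  atom 13: C, bond orders sum to 4 (valence 4) → 0 H
  atom 14: C, bond orders sum to 1 (valence 4) → 3 H
  atom 15: C, bond orders sum to 4 (valence 4) → 0 H
  atom 16: C, bond orders sum to 3 (valence 4) → 1 H
  atom 17: C, bond orders sum to 3 (valence 4) → 1 H
  atom 18: C, bond orders sum to 4 (valence 4) → 0 H
  atom 19: O, bond orders sum to 2 (valence 2) → 0 H
  atom 20: O, bond orders sum to 2 (valence 2) → 0 H
  atom 21: C, bond orders sum to 1 (valence 4) → 3 H
Totals → C:17, H:17, N:1, O:3.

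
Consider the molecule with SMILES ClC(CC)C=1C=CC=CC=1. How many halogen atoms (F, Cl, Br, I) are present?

1

Halogen atoms appear at heavy-atom position 1 (1×Cl).
Halogen count: 1.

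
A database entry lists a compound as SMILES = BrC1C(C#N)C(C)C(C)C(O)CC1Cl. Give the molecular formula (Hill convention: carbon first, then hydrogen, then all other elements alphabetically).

C10H15BrClNO

Walk through each heavy atom and fill implicit hydrogens from standard valence (C 4, N 3, O 2, S 2, halogen 1):
  atom 1: Br (halogen, monovalent) → 0 H
  atom 2: C, bond orders sum to 3 (valence 4) → 1 H
  atom 3: C, bond orders sum to 3 (valence 4) → 1 H
  atom 4: C, bond orders sum to 4 (valence 4) → 0 H
  atom 5: N, bond orders sum to 3 (valence 3) → 0 H
  atom 6: C, bond orders sum to 3 (valence 4) → 1 H
  atom 7: C, bond orders sum to 1 (valence 4) → 3 H
  atom 8: C, bond orders sum to 3 (valence 4) → 1 H
  atom 9: C, bond orders sum to 1 (valence 4) → 3 H
  atom 10: C, bond orders sum to 3 (valence 4) → 1 H
  atom 11: O, bond orders sum to 1 (valence 2) → 1 H
  atom 12: C, bond orders sum to 2 (valence 4) → 2 H
  atom 13: C, bond orders sum to 3 (valence 4) → 1 H
  atom 14: Cl (halogen, monovalent) → 0 H
Totals → C:10, H:15, Br:1, Cl:1, N:1, O:1.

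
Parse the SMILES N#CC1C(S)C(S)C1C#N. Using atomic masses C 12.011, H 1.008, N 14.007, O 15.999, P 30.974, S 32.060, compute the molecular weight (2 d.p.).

170.25 g/mol

First, the molecular formula is C6H6N2S2 (counting implicit H from valence).
  C: 6 × 12.011 = 72.066
  H: 6 × 1.008 = 6.048
  N: 2 × 14.007 = 28.014
  S: 2 × 32.060 = 64.120
Sum: 6×12.011 + 6×1.008 + 2×14.007 + 2×32.060 = 170.248 → 170.25 g/mol.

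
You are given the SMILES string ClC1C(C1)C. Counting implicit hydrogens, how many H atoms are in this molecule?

Walk through each heavy atom and fill implicit hydrogens from standard valence (C 4, N 3, O 2, S 2, halogen 1):
  atom 1: Cl (halogen, monovalent) → 0 H
  atom 2: C, bond orders sum to 3 (valence 4) → 1 H
  atom 3: C, bond orders sum to 3 (valence 4) → 1 H
  atom 4: C, bond orders sum to 2 (valence 4) → 2 H
  atom 5: C, bond orders sum to 1 (valence 4) → 3 H
Total hydrogens: 7.

7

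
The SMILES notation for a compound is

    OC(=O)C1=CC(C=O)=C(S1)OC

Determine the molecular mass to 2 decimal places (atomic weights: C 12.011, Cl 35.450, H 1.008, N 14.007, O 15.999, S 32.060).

186.18 g/mol

First, the molecular formula is C7H6O4S (counting implicit H from valence).
  C: 7 × 12.011 = 84.077
  H: 6 × 1.008 = 6.048
  O: 4 × 15.999 = 63.996
  S: 1 × 32.060 = 32.060
Sum: 7×12.011 + 6×1.008 + 4×15.999 + 1×32.060 = 186.181 → 186.18 g/mol.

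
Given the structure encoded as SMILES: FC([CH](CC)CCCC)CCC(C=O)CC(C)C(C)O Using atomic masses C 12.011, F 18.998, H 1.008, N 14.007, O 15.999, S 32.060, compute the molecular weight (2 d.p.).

First, the molecular formula is C17H33FO2 (counting implicit H from valence).
  C: 17 × 12.011 = 204.187
  F: 1 × 18.998 = 18.998
  H: 33 × 1.008 = 33.264
  O: 2 × 15.999 = 31.998
Sum: 17×12.011 + 1×18.998 + 33×1.008 + 2×15.999 = 288.447 → 288.45 g/mol.

288.45 g/mol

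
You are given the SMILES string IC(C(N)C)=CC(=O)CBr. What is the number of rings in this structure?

0

In SMILES, each pair of matching ring-closure digits denotes one ring-closing bond; the number of such bonds equals the number of independent rings.
Ring-closure bonds here: 0.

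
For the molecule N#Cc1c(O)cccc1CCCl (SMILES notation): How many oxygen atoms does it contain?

1

Scan the SMILES for O atoms (remember two-letter symbols like Cl and Br are single atoms).
Oxygen count: 1.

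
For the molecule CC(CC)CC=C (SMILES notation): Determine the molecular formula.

C7H14

Walk through each heavy atom and fill implicit hydrogens from standard valence (C 4, N 3, O 2, S 2, halogen 1):
  atom 1: C, bond orders sum to 1 (valence 4) → 3 H
  atom 2: C, bond orders sum to 3 (valence 4) → 1 H
  atom 3: C, bond orders sum to 2 (valence 4) → 2 H
  atom 4: C, bond orders sum to 1 (valence 4) → 3 H
  atom 5: C, bond orders sum to 2 (valence 4) → 2 H
  atom 6: C, bond orders sum to 3 (valence 4) → 1 H
  atom 7: C, bond orders sum to 2 (valence 4) → 2 H
Totals → C:7, H:14.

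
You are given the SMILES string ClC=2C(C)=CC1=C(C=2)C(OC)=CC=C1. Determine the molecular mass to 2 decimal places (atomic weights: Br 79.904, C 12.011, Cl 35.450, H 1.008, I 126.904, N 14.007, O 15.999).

206.67 g/mol

First, the molecular formula is C12H11ClO (counting implicit H from valence).
  C: 12 × 12.011 = 144.132
  Cl: 1 × 35.450 = 35.450
  H: 11 × 1.008 = 11.088
  O: 1 × 15.999 = 15.999
Sum: 12×12.011 + 1×35.450 + 11×1.008 + 1×15.999 = 206.669 → 206.67 g/mol.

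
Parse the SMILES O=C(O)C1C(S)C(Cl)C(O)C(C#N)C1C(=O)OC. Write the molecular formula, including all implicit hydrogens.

Walk through each heavy atom and fill implicit hydrogens from standard valence (C 4, N 3, O 2, S 2, halogen 1):
  atom 1: O, bond orders sum to 2 (valence 2) → 0 H
  atom 2: C, bond orders sum to 4 (valence 4) → 0 H
  atom 3: O, bond orders sum to 1 (valence 2) → 1 H
  atom 4: C, bond orders sum to 3 (valence 4) → 1 H
  atom 5: C, bond orders sum to 3 (valence 4) → 1 H
  atom 6: S, bond orders sum to 1 (valence 2) → 1 H
  atom 7: C, bond orders sum to 3 (valence 4) → 1 H
  atom 8: Cl (halogen, monovalent) → 0 H
  atom 9: C, bond orders sum to 3 (valence 4) → 1 H
  atom 10: O, bond orders sum to 1 (valence 2) → 1 H
  atom 11: C, bond orders sum to 3 (valence 4) → 1 H
  atom 12: C, bond orders sum to 4 (valence 4) → 0 H
  atom 13: N, bond orders sum to 3 (valence 3) → 0 H
  atom 14: C, bond orders sum to 3 (valence 4) → 1 H
  atom 15: C, bond orders sum to 4 (valence 4) → 0 H
  atom 16: O, bond orders sum to 2 (valence 2) → 0 H
  atom 17: O, bond orders sum to 2 (valence 2) → 0 H
  atom 18: C, bond orders sum to 1 (valence 4) → 3 H
Totals → C:10, H:12, Cl:1, N:1, O:5, S:1.
In Hill order: C10H12ClNO5S.

C10H12ClNO5S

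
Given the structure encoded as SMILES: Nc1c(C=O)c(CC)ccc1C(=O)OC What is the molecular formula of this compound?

Walk through each heavy atom and fill implicit hydrogens from standard valence (C 4, N 3, O 2, S 2, halogen 1); for lowercase aromatic atoms, an aromatic c carries 1 H when it has two neighbours and 0 H with three, and aromatic n carries 0 H:
  atom 1: N, bond orders sum to 1 (valence 3) → 2 H
  atom 2: aromatic c, 3 neighbours → 0 H
  atom 3: aromatic c, 3 neighbours → 0 H
  atom 4: C, bond orders sum to 3 (valence 4) → 1 H
  atom 5: O, bond orders sum to 2 (valence 2) → 0 H
  atom 6: aromatic c, 3 neighbours → 0 H
  atom 7: C, bond orders sum to 2 (valence 4) → 2 H
  atom 8: C, bond orders sum to 1 (valence 4) → 3 H
  atom 9: aromatic c, 2 neighbours → 1 H
  atom 10: aromatic c, 2 neighbours → 1 H
  atom 11: aromatic c, 3 neighbours → 0 H
  atom 12: C, bond orders sum to 4 (valence 4) → 0 H
  atom 13: O, bond orders sum to 2 (valence 2) → 0 H
  atom 14: O, bond orders sum to 2 (valence 2) → 0 H
  atom 15: C, bond orders sum to 1 (valence 4) → 3 H
Totals → C:11, H:13, N:1, O:3.
In Hill order: C11H13NO3.

C11H13NO3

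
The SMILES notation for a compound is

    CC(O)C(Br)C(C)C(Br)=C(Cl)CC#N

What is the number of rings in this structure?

0

In SMILES, each pair of matching ring-closure digits denotes one ring-closing bond; the number of such bonds equals the number of independent rings.
Ring-closure bonds here: 0.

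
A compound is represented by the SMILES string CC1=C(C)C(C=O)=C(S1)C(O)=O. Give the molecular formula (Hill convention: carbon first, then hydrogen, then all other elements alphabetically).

C8H8O3S

Walk through each heavy atom and fill implicit hydrogens from standard valence (C 4, N 3, O 2, S 2, halogen 1):
  atom 1: C, bond orders sum to 1 (valence 4) → 3 H
  atom 2: C, bond orders sum to 4 (valence 4) → 0 H
  atom 3: C, bond orders sum to 4 (valence 4) → 0 H
  atom 4: C, bond orders sum to 1 (valence 4) → 3 H
  atom 5: C, bond orders sum to 4 (valence 4) → 0 H
  atom 6: C, bond orders sum to 3 (valence 4) → 1 H
  atom 7: O, bond orders sum to 2 (valence 2) → 0 H
  atom 8: C, bond orders sum to 4 (valence 4) → 0 H
  atom 9: S, bond orders sum to 2 (valence 2) → 0 H
  atom 10: C, bond orders sum to 4 (valence 4) → 0 H
  atom 11: O, bond orders sum to 1 (valence 2) → 1 H
  atom 12: O, bond orders sum to 2 (valence 2) → 0 H
Totals → C:8, H:8, O:3, S:1.
In Hill order: C8H8O3S.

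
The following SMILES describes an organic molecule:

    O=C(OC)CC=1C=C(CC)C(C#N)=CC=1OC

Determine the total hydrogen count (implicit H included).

Walk through each heavy atom and fill implicit hydrogens from standard valence (C 4, N 3, O 2, S 2, halogen 1):
  atom 1: O, bond orders sum to 2 (valence 2) → 0 H
  atom 2: C, bond orders sum to 4 (valence 4) → 0 H
  atom 3: O, bond orders sum to 2 (valence 2) → 0 H
  atom 4: C, bond orders sum to 1 (valence 4) → 3 H
  atom 5: C, bond orders sum to 2 (valence 4) → 2 H
  atom 6: C, bond orders sum to 4 (valence 4) → 0 H
  atom 7: C, bond orders sum to 3 (valence 4) → 1 H
  atom 8: C, bond orders sum to 4 (valence 4) → 0 H
  atom 9: C, bond orders sum to 2 (valence 4) → 2 H
  atom 10: C, bond orders sum to 1 (valence 4) → 3 H
  atom 11: C, bond orders sum to 4 (valence 4) → 0 H
  atom 12: C, bond orders sum to 4 (valence 4) → 0 H
  atom 13: N, bond orders sum to 3 (valence 3) → 0 H
  atom 14: C, bond orders sum to 3 (valence 4) → 1 H
  atom 15: C, bond orders sum to 4 (valence 4) → 0 H
  atom 16: O, bond orders sum to 2 (valence 2) → 0 H
  atom 17: C, bond orders sum to 1 (valence 4) → 3 H
Total hydrogens: 15.

15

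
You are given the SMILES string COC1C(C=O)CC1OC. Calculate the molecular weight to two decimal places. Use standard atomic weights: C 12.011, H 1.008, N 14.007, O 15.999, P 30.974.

144.17 g/mol

First, the molecular formula is C7H12O3 (counting implicit H from valence).
  C: 7 × 12.011 = 84.077
  H: 12 × 1.008 = 12.096
  O: 3 × 15.999 = 47.997
Sum: 7×12.011 + 12×1.008 + 3×15.999 = 144.170 → 144.17 g/mol.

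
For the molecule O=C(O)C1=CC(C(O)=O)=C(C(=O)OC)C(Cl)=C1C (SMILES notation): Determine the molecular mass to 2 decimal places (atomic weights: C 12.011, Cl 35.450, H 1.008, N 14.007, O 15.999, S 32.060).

First, the molecular formula is C11H9ClO6 (counting implicit H from valence).
  C: 11 × 12.011 = 132.121
  Cl: 1 × 35.450 = 35.450
  H: 9 × 1.008 = 9.072
  O: 6 × 15.999 = 95.994
Sum: 11×12.011 + 1×35.450 + 9×1.008 + 6×15.999 = 272.637 → 272.64 g/mol.

272.64 g/mol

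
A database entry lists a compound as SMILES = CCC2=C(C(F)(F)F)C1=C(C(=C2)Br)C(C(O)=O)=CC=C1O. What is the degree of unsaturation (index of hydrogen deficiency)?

Degree of unsaturation = (number of rings) + (number of π bonds).
Ring closures in the SMILES: 2.
π bonds: 6 double bonds (each 1 DoU) → 6 DoU from unsaturation.
Total DoU = 2 + 6 = 8.

8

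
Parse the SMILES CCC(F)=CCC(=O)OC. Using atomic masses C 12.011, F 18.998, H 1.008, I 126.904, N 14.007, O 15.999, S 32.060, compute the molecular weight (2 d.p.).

First, the molecular formula is C7H11FO2 (counting implicit H from valence).
  C: 7 × 12.011 = 84.077
  F: 1 × 18.998 = 18.998
  H: 11 × 1.008 = 11.088
  O: 2 × 15.999 = 31.998
Sum: 7×12.011 + 1×18.998 + 11×1.008 + 2×15.999 = 146.161 → 146.16 g/mol.

146.16 g/mol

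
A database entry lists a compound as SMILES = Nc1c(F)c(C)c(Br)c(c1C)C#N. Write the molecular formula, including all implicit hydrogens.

Walk through each heavy atom and fill implicit hydrogens from standard valence (C 4, N 3, O 2, S 2, halogen 1); for lowercase aromatic atoms, an aromatic c carries 1 H when it has two neighbours and 0 H with three, and aromatic n carries 0 H:
  atom 1: N, bond orders sum to 1 (valence 3) → 2 H
  atom 2: aromatic c, 3 neighbours → 0 H
  atom 3: aromatic c, 3 neighbours → 0 H
  atom 4: F (halogen, monovalent) → 0 H
  atom 5: aromatic c, 3 neighbours → 0 H
  atom 6: C, bond orders sum to 1 (valence 4) → 3 H
  atom 7: aromatic c, 3 neighbours → 0 H
  atom 8: Br (halogen, monovalent) → 0 H
  atom 9: aromatic c, 3 neighbours → 0 H
  atom 10: aromatic c, 3 neighbours → 0 H
  atom 11: C, bond orders sum to 1 (valence 4) → 3 H
  atom 12: C, bond orders sum to 4 (valence 4) → 0 H
  atom 13: N, bond orders sum to 3 (valence 3) → 0 H
Totals → C:9, H:8, Br:1, F:1, N:2.

C9H8BrFN2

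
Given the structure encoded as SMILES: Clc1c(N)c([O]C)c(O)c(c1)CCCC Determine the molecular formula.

C11H16ClNO2

Walk through each heavy atom and fill implicit hydrogens from standard valence (C 4, N 3, O 2, S 2, halogen 1); for lowercase aromatic atoms, an aromatic c carries 1 H when it has two neighbours and 0 H with three, and aromatic n carries 0 H:
  atom 1: Cl (halogen, monovalent) → 0 H
  atom 2: aromatic c, 3 neighbours → 0 H
  atom 3: aromatic c, 3 neighbours → 0 H
  atom 4: N, bond orders sum to 1 (valence 3) → 2 H
  atom 5: aromatic c, 3 neighbours → 0 H
  atom 6: O with explicit H count 0
  atom 7: C, bond orders sum to 1 (valence 4) → 3 H
  atom 8: aromatic c, 3 neighbours → 0 H
  atom 9: O, bond orders sum to 1 (valence 2) → 1 H
  atom 10: aromatic c, 3 neighbours → 0 H
  atom 11: aromatic c, 2 neighbours → 1 H
  atom 12: C, bond orders sum to 2 (valence 4) → 2 H
  atom 13: C, bond orders sum to 2 (valence 4) → 2 H
  atom 14: C, bond orders sum to 2 (valence 4) → 2 H
  atom 15: C, bond orders sum to 1 (valence 4) → 3 H
Totals → C:11, H:16, Cl:1, N:1, O:2.
In Hill order: C11H16ClNO2.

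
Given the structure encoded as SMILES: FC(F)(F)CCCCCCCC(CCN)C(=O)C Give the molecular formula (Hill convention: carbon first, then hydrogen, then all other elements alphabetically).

C13H24F3NO

Walk through each heavy atom and fill implicit hydrogens from standard valence (C 4, N 3, O 2, S 2, halogen 1):
  atom 1: F (halogen, monovalent) → 0 H
  atom 2: C, bond orders sum to 4 (valence 4) → 0 H
  atom 3: F (halogen, monovalent) → 0 H
  atom 4: F (halogen, monovalent) → 0 H
  atom 5: C, bond orders sum to 2 (valence 4) → 2 H
  atom 6: C, bond orders sum to 2 (valence 4) → 2 H
  atom 7: C, bond orders sum to 2 (valence 4) → 2 H
  atom 8: C, bond orders sum to 2 (valence 4) → 2 H
  atom 9: C, bond orders sum to 2 (valence 4) → 2 H
  atom 10: C, bond orders sum to 2 (valence 4) → 2 H
  atom 11: C, bond orders sum to 2 (valence 4) → 2 H
  atom 12: C, bond orders sum to 3 (valence 4) → 1 H
  atom 13: C, bond orders sum to 2 (valence 4) → 2 H
  atom 14: C, bond orders sum to 2 (valence 4) → 2 H
  atom 15: N, bond orders sum to 1 (valence 3) → 2 H
  atom 16: C, bond orders sum to 4 (valence 4) → 0 H
  atom 17: O, bond orders sum to 2 (valence 2) → 0 H
  atom 18: C, bond orders sum to 1 (valence 4) → 3 H
Totals → C:13, H:24, F:3, N:1, O:1.
In Hill order: C13H24F3NO.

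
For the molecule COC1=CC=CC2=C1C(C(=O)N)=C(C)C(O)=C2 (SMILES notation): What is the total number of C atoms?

Count every carbon token in the SMILES (each C, including those in ring-closure positions and inside branches).
Carbon count: 13.

13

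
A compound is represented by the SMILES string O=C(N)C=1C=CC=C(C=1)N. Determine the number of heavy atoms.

10

Every atom symbol written in the SMILES (organic subset) is one heavy atom; implicit H are not written.
Heavy atoms by element → C:7, N:2, O:1.
Total: 10.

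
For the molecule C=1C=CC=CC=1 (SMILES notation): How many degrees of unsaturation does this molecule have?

4

Molecular formula: C6H6.
DoU = (2C + 2 + N − H − X) / 2, where X is the halogen count and O/S are ignored.
    = (2·6 + 2 + 0 − 6 − 0) / 2 = 8 / 2 = 4.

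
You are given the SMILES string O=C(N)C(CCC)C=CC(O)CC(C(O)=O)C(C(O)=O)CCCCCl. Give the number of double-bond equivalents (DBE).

Degree of unsaturation = (number of rings) + (number of π bonds).
Ring closures in the SMILES: 0.
π bonds: 4 double bonds (each 1 DoU) → 4 DoU from unsaturation.
Total DoU = 0 + 4 = 4.

4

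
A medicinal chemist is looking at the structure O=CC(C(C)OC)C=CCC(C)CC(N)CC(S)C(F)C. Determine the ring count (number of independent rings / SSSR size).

0

In SMILES, each pair of matching ring-closure digits denotes one ring-closing bond; the number of such bonds equals the number of independent rings.
Ring-closure bonds here: 0.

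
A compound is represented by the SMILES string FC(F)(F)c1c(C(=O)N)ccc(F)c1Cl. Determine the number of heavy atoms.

15

Every atom symbol written in the SMILES (organic subset) is one heavy atom; implicit H are not written.
Heavy atoms by element → C:8, Cl:1, F:4, N:1, O:1.
Total: 15.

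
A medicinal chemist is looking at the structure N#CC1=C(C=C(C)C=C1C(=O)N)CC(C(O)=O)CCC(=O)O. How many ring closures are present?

1

In SMILES, each pair of matching ring-closure digits denotes one ring-closing bond; the number of such bonds equals the number of independent rings.
Ring-closure bonds here: 1.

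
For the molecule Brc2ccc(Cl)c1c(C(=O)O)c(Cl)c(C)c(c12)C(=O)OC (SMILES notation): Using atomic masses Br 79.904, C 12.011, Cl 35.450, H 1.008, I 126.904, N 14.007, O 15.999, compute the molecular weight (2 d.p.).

First, the molecular formula is C14H9BrCl2O4 (counting implicit H from valence).
  Br: 1 × 79.904 = 79.904
  C: 14 × 12.011 = 168.154
  Cl: 2 × 35.450 = 70.900
  H: 9 × 1.008 = 9.072
  O: 4 × 15.999 = 63.996
Sum: 1×79.904 + 14×12.011 + 2×35.450 + 9×1.008 + 4×15.999 = 392.026 → 392.03 g/mol.

392.03 g/mol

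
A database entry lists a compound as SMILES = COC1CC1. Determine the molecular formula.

Walk through each heavy atom and fill implicit hydrogens from standard valence (C 4, N 3, O 2, S 2, halogen 1):
  atom 1: C, bond orders sum to 1 (valence 4) → 3 H
  atom 2: O, bond orders sum to 2 (valence 2) → 0 H
  atom 3: C, bond orders sum to 3 (valence 4) → 1 H
  atom 4: C, bond orders sum to 2 (valence 4) → 2 H
  atom 5: C, bond orders sum to 2 (valence 4) → 2 H
Totals → C:4, H:8, O:1.

C4H8O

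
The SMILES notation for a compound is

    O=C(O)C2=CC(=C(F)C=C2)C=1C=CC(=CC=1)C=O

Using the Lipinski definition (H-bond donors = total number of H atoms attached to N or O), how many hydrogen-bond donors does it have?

Donors: find every N or O and count the H atoms it carries.
  atom 1 (O): bond orders sum to 2 → 0 H
  atom 3 (O): bond orders sum to 1 → 1 H
  atom 18 (O): bond orders sum to 2 → 0 H
Lipinski HBD = 1.

1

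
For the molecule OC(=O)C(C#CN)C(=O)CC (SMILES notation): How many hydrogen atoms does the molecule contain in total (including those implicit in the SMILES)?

9

Walk through each heavy atom and fill implicit hydrogens from standard valence (C 4, N 3, O 2, S 2, halogen 1):
  atom 1: O, bond orders sum to 1 (valence 2) → 1 H
  atom 2: C, bond orders sum to 4 (valence 4) → 0 H
  atom 3: O, bond orders sum to 2 (valence 2) → 0 H
  atom 4: C, bond orders sum to 3 (valence 4) → 1 H
  atom 5: C, bond orders sum to 4 (valence 4) → 0 H
  atom 6: C, bond orders sum to 4 (valence 4) → 0 H
  atom 7: N, bond orders sum to 1 (valence 3) → 2 H
  atom 8: C, bond orders sum to 4 (valence 4) → 0 H
  atom 9: O, bond orders sum to 2 (valence 2) → 0 H
  atom 10: C, bond orders sum to 2 (valence 4) → 2 H
  atom 11: C, bond orders sum to 1 (valence 4) → 3 H
Total hydrogens: 9.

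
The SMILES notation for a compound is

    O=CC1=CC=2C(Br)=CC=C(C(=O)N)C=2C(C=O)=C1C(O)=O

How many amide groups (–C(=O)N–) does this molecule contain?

The amide motif appears at heavy-atom position 11 in the SMILES.
Other groups present: 2 aldehyde, 1 carboxylic acid.
Amide count: 1.

1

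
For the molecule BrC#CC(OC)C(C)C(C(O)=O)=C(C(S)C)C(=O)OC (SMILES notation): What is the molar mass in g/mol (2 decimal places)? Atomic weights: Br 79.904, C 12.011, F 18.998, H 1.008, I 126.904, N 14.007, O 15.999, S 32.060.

365.24 g/mol

First, the molecular formula is C13H17BrO5S (counting implicit H from valence).
  Br: 1 × 79.904 = 79.904
  C: 13 × 12.011 = 156.143
  H: 17 × 1.008 = 17.136
  O: 5 × 15.999 = 79.995
  S: 1 × 32.060 = 32.060
Sum: 1×79.904 + 13×12.011 + 17×1.008 + 5×15.999 + 1×32.060 = 365.238 → 365.24 g/mol.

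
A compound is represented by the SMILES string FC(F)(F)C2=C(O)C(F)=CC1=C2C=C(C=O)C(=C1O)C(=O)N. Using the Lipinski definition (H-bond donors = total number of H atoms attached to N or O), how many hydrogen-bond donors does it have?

4

Donors: find every N or O and count the H atoms it carries.
  atom 7 (O): bond orders sum to 1 → 1 H
  atom 16 (O): bond orders sum to 2 → 0 H
  atom 19 (O): bond orders sum to 1 → 1 H
  atom 21 (O): bond orders sum to 2 → 0 H
  atom 22 (N): bond orders sum to 1 → 2 H
Lipinski HBD = 4.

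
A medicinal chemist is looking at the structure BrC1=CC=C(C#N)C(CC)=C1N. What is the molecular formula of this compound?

C9H9BrN2

Walk through each heavy atom and fill implicit hydrogens from standard valence (C 4, N 3, O 2, S 2, halogen 1):
  atom 1: Br (halogen, monovalent) → 0 H
  atom 2: C, bond orders sum to 4 (valence 4) → 0 H
  atom 3: C, bond orders sum to 3 (valence 4) → 1 H
  atom 4: C, bond orders sum to 3 (valence 4) → 1 H
  atom 5: C, bond orders sum to 4 (valence 4) → 0 H
  atom 6: C, bond orders sum to 4 (valence 4) → 0 H
  atom 7: N, bond orders sum to 3 (valence 3) → 0 H
  atom 8: C, bond orders sum to 4 (valence 4) → 0 H
  atom 9: C, bond orders sum to 2 (valence 4) → 2 H
  atom 10: C, bond orders sum to 1 (valence 4) → 3 H
  atom 11: C, bond orders sum to 4 (valence 4) → 0 H
  atom 12: N, bond orders sum to 1 (valence 3) → 2 H
Totals → C:9, H:9, Br:1, N:2.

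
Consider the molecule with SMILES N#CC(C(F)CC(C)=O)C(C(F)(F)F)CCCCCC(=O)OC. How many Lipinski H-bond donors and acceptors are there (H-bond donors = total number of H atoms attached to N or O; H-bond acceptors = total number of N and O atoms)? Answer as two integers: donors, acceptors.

0, 4

Donors: find every N or O and count the H atoms it carries.
  atom 1 (N): bond orders sum to 3 → 0 H
  atom 9 (O): bond orders sum to 2 → 0 H
  atom 21 (O): bond orders sum to 2 → 0 H
  atom 22 (O): bond orders sum to 2 → 0 H
Lipinski HBD = 0.
Acceptors: N atoms = 1, O atoms = 3 → HBA = 4.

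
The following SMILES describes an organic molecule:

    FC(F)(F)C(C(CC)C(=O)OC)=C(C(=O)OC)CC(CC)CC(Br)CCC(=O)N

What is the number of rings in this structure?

0

In SMILES, each pair of matching ring-closure digits denotes one ring-closing bond; the number of such bonds equals the number of independent rings.
Ring-closure bonds here: 0.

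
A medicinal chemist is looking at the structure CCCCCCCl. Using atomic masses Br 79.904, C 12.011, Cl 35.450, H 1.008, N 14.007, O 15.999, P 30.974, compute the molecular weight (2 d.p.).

120.62 g/mol

First, the molecular formula is C6H13Cl (counting implicit H from valence).
  C: 6 × 12.011 = 72.066
  Cl: 1 × 35.450 = 35.450
  H: 13 × 1.008 = 13.104
Sum: 6×12.011 + 1×35.450 + 13×1.008 = 120.620 → 120.62 g/mol.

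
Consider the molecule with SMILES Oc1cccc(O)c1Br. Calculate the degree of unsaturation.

Molecular formula: C6H5BrO2.
DoU = (2C + 2 + N − H − X) / 2, where X is the halogen count and O/S are ignored.
    = (2·6 + 2 + 0 − 5 − 1) / 2 = 8 / 2 = 4.

4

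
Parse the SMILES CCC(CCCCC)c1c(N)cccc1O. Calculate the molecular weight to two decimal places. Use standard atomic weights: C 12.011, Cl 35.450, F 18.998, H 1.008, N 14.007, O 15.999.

221.34 g/mol

First, the molecular formula is C14H23NO (counting implicit H from valence).
  C: 14 × 12.011 = 168.154
  H: 23 × 1.008 = 23.184
  N: 1 × 14.007 = 14.007
  O: 1 × 15.999 = 15.999
Sum: 14×12.011 + 23×1.008 + 1×14.007 + 1×15.999 = 221.344 → 221.34 g/mol.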